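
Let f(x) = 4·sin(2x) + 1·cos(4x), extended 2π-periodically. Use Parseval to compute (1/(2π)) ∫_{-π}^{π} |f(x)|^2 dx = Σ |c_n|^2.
Σ |c_n|^2 = 17/2

Expand |f|^2 and use orthogonality of {sin(nx), cos(mx)} on [-π, π]:
  ∫_{-π}^{π} sin(nx)^2 dx = π, ∫ cos(mx)^2 dx = π, and cross terms integrate to 0.
So ∫_{-π}^{π} f(x)^2 dx = 4^2 · π + 1^2 · π = (16 + 1)π.
Divide by 2π: (16 + 1)/2 = 17/2.
By Parseval, this equals Σ |c_n|^2.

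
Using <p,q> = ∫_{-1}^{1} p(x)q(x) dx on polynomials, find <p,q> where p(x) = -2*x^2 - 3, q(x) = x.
<p,q> = 0

Expand the product: p(x)·q(x) = -2*x^3 - 3*x.
∫_{-1}^{1} of each monomial x^k gives [2/(k+1) if k even, 0 if k odd]. Integrating term-by-term (or equivalently evaluating the antiderivative F(x) = -x^4/2 - 3*x^2/2 at the endpoints):
  F(1) − F(−1) = -2 − (-2) = 0.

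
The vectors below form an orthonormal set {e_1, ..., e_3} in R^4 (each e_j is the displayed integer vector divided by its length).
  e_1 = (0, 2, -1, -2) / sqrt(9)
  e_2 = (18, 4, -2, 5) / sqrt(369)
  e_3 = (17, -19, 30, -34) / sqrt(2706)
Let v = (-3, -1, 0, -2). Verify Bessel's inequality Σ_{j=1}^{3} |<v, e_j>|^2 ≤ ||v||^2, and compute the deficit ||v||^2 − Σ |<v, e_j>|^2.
Σ |<v, e_j>|^2 = 148/11; ||v||^2 = 14; deficit = 6/11

Write each e_j = u_j / sqrt(<u_j, u_j>) where u_j is the displayed integer vector. Then <v, e_j> = <v, u_j> / sqrt(<u_j, u_j>), so |<v, e_j>|^2 = <v, u_j>^2 / <u_j, u_j>.
Coefficients: <v, e_1> = 2/sqrt(9), <v, e_2> = -68/sqrt(369), <v, e_3> = 36/sqrt(2706).
Square and sum: Σ |<v, e_j>|^2 = 148/11.
Compute ||v||^2 = v·v = 14.
Deficit = 14 − 148/11 = 6/11 ≥ 0, confirming Bessel's inequality. (The deficit equals ||v − Σ <v,e_j> e_j||^2, the squared distance from v to span{e_j}.)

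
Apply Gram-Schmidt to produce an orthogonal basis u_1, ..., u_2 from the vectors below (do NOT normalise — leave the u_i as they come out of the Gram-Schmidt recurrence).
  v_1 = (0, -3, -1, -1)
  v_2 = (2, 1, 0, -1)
Orthogonal basis:
  u_1 = (0, -3, -1, -1)
  u_2 = (2, 5/11, -2/11, -13/11)

Apply the Gram-Schmidt recurrence
  u_1 = v_1
  u_i = v_i − Σ_{j<i} ((v_i · u_j) / (u_j · u_j)) · u_j.

Step by step this gives:
  u_1 = (0, -3, -1, -1)
  u_2 = (2, 5/11, -2/11, -13/11)

Orthogonality check:
  u_2 · u_1 = 0 (should be 0)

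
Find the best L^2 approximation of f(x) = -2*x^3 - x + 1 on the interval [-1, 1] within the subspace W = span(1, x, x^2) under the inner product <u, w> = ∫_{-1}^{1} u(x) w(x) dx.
g(x) = 1 - 11*x/5

The best approximation g ∈ W is the orthogonal projection of f onto W. Writing g = a_0 + a_1 x + a_2 x^2, the coefficients solve the normal equations G · a = b where
  G_{ij} = <φ_i, φ_j> and b_i = <f, φ_i>, with φ_0 = 1, φ_1 = x, φ_2 = x^2.
G =
  [2, 0, 2/3]
  [0, 2/3, 0]
  [2/3, 0, 2/5],
b = (2, -22/15, 2/3).
Solving gives a_0 = 1, a_1 = -11/5, a_2 = 0, so
  g(x) = 1 - 11*x/5.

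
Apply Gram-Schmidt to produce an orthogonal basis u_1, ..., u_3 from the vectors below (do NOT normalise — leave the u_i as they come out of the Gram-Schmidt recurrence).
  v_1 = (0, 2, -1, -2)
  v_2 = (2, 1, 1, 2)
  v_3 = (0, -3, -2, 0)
Orthogonal basis:
  u_1 = (0, 2, -1, -2)
  u_2 = (2, 5/3, 2/3, 4/3)
  u_3 = (38/27, -76/81, -160/81, 4/81)

Apply the Gram-Schmidt recurrence
  u_1 = v_1
  u_i = v_i − Σ_{j<i} ((v_i · u_j) / (u_j · u_j)) · u_j.

Step by step this gives:
  u_1 = (0, 2, -1, -2)
  u_2 = (2, 5/3, 2/3, 4/3)
  u_3 = (38/27, -76/81, -160/81, 4/81)

Orthogonality check:
  u_2 · u_1 = 0 (should be 0)
  u_3 · u_1 = 0 (should be 0)
  u_3 · u_2 = 0 (should be 0)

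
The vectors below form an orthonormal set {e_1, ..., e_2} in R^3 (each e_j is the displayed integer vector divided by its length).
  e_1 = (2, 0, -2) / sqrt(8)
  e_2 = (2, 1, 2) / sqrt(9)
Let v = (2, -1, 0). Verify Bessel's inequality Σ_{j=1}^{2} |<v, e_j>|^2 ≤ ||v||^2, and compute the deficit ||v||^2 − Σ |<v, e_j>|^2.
Σ |<v, e_j>|^2 = 3; ||v||^2 = 5; deficit = 2

Write each e_j = u_j / sqrt(<u_j, u_j>) where u_j is the displayed integer vector. Then <v, e_j> = <v, u_j> / sqrt(<u_j, u_j>), so |<v, e_j>|^2 = <v, u_j>^2 / <u_j, u_j>.
Coefficients: <v, e_1> = 4/sqrt(8), <v, e_2> = 3/sqrt(9).
Square and sum: Σ |<v, e_j>|^2 = 3.
Compute ||v||^2 = v·v = 5.
Deficit = 5 − 3 = 2 ≥ 0, confirming Bessel's inequality. (The deficit equals ||v − Σ <v,e_j> e_j||^2, the squared distance from v to span{e_j}.)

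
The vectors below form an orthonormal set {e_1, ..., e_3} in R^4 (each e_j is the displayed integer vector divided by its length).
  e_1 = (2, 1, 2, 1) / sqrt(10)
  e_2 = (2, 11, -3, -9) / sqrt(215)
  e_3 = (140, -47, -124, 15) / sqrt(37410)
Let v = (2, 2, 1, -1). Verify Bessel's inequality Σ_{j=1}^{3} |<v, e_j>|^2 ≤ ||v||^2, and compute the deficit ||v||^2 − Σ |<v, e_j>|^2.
Σ |<v, e_j>|^2 = 4229/435; ||v||^2 = 10; deficit = 121/435

Write each e_j = u_j / sqrt(<u_j, u_j>) where u_j is the displayed integer vector. Then <v, e_j> = <v, u_j> / sqrt(<u_j, u_j>), so |<v, e_j>|^2 = <v, u_j>^2 / <u_j, u_j>.
Coefficients: <v, e_1> = 7/sqrt(10), <v, e_2> = 32/sqrt(215), <v, e_3> = 47/sqrt(37410).
Square and sum: Σ |<v, e_j>|^2 = 4229/435.
Compute ||v||^2 = v·v = 10.
Deficit = 10 − 4229/435 = 121/435 ≥ 0, confirming Bessel's inequality. (The deficit equals ||v − Σ <v,e_j> e_j||^2, the squared distance from v to span{e_j}.)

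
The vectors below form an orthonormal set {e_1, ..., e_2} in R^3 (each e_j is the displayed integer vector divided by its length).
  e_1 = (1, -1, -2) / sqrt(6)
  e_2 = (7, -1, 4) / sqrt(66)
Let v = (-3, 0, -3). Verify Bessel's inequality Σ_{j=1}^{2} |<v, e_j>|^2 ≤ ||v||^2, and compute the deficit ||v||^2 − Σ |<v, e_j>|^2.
Σ |<v, e_j>|^2 = 18; ||v||^2 = 18; deficit = 0

Write each e_j = u_j / sqrt(<u_j, u_j>) where u_j is the displayed integer vector. Then <v, e_j> = <v, u_j> / sqrt(<u_j, u_j>), so |<v, e_j>|^2 = <v, u_j>^2 / <u_j, u_j>.
Coefficients: <v, e_1> = 3/sqrt(6), <v, e_2> = -33/sqrt(66).
Square and sum: Σ |<v, e_j>|^2 = 18.
Compute ||v||^2 = v·v = 18.
Deficit = 18 − 18 = 0 ≥ 0, confirming Bessel's inequality. (The deficit equals ||v − Σ <v,e_j> e_j||^2, the squared distance from v to span{e_j}.)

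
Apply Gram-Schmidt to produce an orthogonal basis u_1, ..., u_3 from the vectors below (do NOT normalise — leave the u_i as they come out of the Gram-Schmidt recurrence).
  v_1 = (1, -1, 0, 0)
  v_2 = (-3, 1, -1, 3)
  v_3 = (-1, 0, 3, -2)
Orthogonal basis:
  u_1 = (1, -1, 0, 0)
  u_2 = (-1, -1, -1, 3)
  u_3 = (-7/6, -7/6, 7/3, 0)

Apply the Gram-Schmidt recurrence
  u_1 = v_1
  u_i = v_i − Σ_{j<i} ((v_i · u_j) / (u_j · u_j)) · u_j.

Step by step this gives:
  u_1 = (1, -1, 0, 0)
  u_2 = (-1, -1, -1, 3)
  u_3 = (-7/6, -7/6, 7/3, 0)

Orthogonality check:
  u_2 · u_1 = 0 (should be 0)
  u_3 · u_1 = 0 (should be 0)
  u_3 · u_2 = 0 (should be 0)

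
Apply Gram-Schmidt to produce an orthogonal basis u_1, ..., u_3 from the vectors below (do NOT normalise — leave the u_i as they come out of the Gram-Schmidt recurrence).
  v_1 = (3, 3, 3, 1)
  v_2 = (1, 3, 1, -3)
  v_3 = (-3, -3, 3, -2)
Orthogonal basis:
  u_1 = (3, 3, 3, 1)
  u_2 = (-2/7, 12/7, -2/7, -24/7)
  u_3 = (-93/52, -105/52, 219/52, -63/52)

Apply the Gram-Schmidt recurrence
  u_1 = v_1
  u_i = v_i − Σ_{j<i} ((v_i · u_j) / (u_j · u_j)) · u_j.

Step by step this gives:
  u_1 = (3, 3, 3, 1)
  u_2 = (-2/7, 12/7, -2/7, -24/7)
  u_3 = (-93/52, -105/52, 219/52, -63/52)

Orthogonality check:
  u_2 · u_1 = 0 (should be 0)
  u_3 · u_1 = 0 (should be 0)
  u_3 · u_2 = 0 (should be 0)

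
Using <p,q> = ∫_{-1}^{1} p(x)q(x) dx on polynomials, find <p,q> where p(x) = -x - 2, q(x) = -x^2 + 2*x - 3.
<p,q> = 12

Expand the product: p(x)·q(x) = x^3 - x + 6.
∫_{-1}^{1} of each monomial x^k gives [2/(k+1) if k even, 0 if k odd]. Integrating term-by-term (or equivalently evaluating the antiderivative F(x) = x^4/4 - x^2/2 + 6*x at the endpoints):
  F(1) − F(−1) = 23/4 − (-25/4) = 12.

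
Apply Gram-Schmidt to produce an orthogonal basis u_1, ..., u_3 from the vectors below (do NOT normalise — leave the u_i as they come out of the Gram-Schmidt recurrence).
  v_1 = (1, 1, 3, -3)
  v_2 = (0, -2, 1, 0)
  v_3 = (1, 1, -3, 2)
Orthogonal basis:
  u_1 = (1, 1, 3, -3)
  u_2 = (-1/20, -41/20, 17/20, 3/20)
  u_3 = (53/33, -5/33, -10/33, 2/11)

Apply the Gram-Schmidt recurrence
  u_1 = v_1
  u_i = v_i − Σ_{j<i} ((v_i · u_j) / (u_j · u_j)) · u_j.

Step by step this gives:
  u_1 = (1, 1, 3, -3)
  u_2 = (-1/20, -41/20, 17/20, 3/20)
  u_3 = (53/33, -5/33, -10/33, 2/11)

Orthogonality check:
  u_2 · u_1 = 0 (should be 0)
  u_3 · u_1 = 0 (should be 0)
  u_3 · u_2 = 0 (should be 0)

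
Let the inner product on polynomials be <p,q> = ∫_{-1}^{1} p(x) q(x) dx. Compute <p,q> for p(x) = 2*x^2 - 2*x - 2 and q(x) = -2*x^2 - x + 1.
<p,q> = -4/15

Expand the product: p(x)·q(x) = -4*x^4 + 2*x^3 + 8*x^2 - 2.
∫_{-1}^{1} of each monomial x^k gives [2/(k+1) if k even, 0 if k odd]. Integrating term-by-term (or equivalently evaluating the antiderivative F(x) = -4*x^5/5 + x^4/2 + 8*x^3/3 - 2*x at the endpoints):
  F(1) − F(−1) = 11/30 − (19/30) = -4/15.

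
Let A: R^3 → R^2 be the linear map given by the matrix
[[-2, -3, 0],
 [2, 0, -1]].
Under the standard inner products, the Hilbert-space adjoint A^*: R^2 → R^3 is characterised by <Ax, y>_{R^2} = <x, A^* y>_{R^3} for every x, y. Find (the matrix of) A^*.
A^* = A^T =
[[-2, 2],
 [-3, 0],
 [0, -1]]

For real matrices with standard dot products, the defining identity <Ax, y> = <x, A^* y> gives (Ax)^T y = x^T (A^*) y, i.e. x^T A^T y = x^T (A^*) y. Since this holds for all x, y, we must have A^* = A^T. Therefore
A^* =
[[-2, 2],
 [-3, 0],
 [0, -1]].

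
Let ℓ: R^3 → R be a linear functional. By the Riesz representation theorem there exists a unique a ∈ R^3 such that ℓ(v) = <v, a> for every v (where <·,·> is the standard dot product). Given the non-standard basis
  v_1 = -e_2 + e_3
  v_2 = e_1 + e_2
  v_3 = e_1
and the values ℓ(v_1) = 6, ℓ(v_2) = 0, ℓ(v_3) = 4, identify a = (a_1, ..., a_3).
a = (4, -4, 2)

Write a = (a_1, ..., a_3) in the standard basis. For each basis vector v_i, ℓ(v_i) = <v_i, a> is a linear equation in the a_j's. Collect the n equations into a matrix system V a = ℓ, where row i of V is v_i (expressed in the standard basis). Since V is invertible (lower-triangular with 1s on the diagonal, up to permutation), solve by back-substitution:
  V =
[[0, -1, 1],
 [1, 1, 0],
 [1, 0, 0]]
  V a = (6, 0, 4)
Solving gives a = (4, -4, 2).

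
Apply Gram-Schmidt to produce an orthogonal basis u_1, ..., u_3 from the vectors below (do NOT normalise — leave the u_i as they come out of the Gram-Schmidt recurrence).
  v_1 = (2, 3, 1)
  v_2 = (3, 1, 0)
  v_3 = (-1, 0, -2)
Orthogonal basis:
  u_1 = (2, 3, 1)
  u_2 = (12/7, -13/14, -9/14)
  u_3 = (-15/59, 45/59, -105/59)

Apply the Gram-Schmidt recurrence
  u_1 = v_1
  u_i = v_i − Σ_{j<i} ((v_i · u_j) / (u_j · u_j)) · u_j.

Step by step this gives:
  u_1 = (2, 3, 1)
  u_2 = (12/7, -13/14, -9/14)
  u_3 = (-15/59, 45/59, -105/59)

Orthogonality check:
  u_2 · u_1 = 0 (should be 0)
  u_3 · u_1 = 0 (should be 0)
  u_3 · u_2 = 0 (should be 0)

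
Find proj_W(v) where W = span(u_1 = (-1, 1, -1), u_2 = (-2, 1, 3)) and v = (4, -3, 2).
proj_W(v) = (26/7, -47/14, 27/14)

Set up U = [u_1 | ... | u_2] ∈ R^(3×2). The projector onto W = col(U) is P = U (U^T U)^(-1) U^T.
Compute U^T U =
  [3, 0]
  [0, 14],
and U^T v = (-9, -5).
Solve U^T U · c = U^T v for the coefficients: c = (-3, -5/14). The projection is proj_W(v) = U c.
Check: (v - proj_W(v)) · u_1 = 0  (should be 0).
Check: (v - proj_W(v)) · u_2 = 0  (should be 0).
Result: proj_W(v) = (26/7, -47/14, 27/14).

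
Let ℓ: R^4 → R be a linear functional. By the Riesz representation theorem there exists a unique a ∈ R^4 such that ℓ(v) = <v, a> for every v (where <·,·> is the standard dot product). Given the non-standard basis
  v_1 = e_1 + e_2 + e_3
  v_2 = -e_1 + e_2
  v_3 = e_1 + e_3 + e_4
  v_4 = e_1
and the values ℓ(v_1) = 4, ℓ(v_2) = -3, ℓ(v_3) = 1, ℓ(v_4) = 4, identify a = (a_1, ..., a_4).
a = (4, 1, -1, -2)

Write a = (a_1, ..., a_4) in the standard basis. For each basis vector v_i, ℓ(v_i) = <v_i, a> is a linear equation in the a_j's. Collect the n equations into a matrix system V a = ℓ, where row i of V is v_i (expressed in the standard basis). Since V is invertible (lower-triangular with 1s on the diagonal, up to permutation), solve by back-substitution:
  V =
[[1, 1, 1, 0],
 [-1, 1, 0, 0],
 [1, 0, 1, 1],
 [1, 0, 0, 0]]
  V a = (4, -3, 1, 4)
Solving gives a = (4, 1, -1, -2).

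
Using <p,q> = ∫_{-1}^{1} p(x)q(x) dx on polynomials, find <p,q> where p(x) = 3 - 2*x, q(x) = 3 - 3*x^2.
<p,q> = 12

Expand the product: p(x)·q(x) = 6*x^3 - 9*x^2 - 6*x + 9.
∫_{-1}^{1} of each monomial x^k gives [2/(k+1) if k even, 0 if k odd]. Integrating term-by-term (or equivalently evaluating the antiderivative F(x) = 3*x^4/2 - 3*x^3 - 3*x^2 + 9*x at the endpoints):
  F(1) − F(−1) = 9/2 − (-15/2) = 12.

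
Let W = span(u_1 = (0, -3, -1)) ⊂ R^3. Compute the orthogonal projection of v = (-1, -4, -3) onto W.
proj_W(v) = (0, -9/2, -3/2)

Set up U = [u_1 | ... | u_1] ∈ R^(3×1). The projector onto W = col(U) is P = U (U^T U)^(-1) U^T.
Compute U^T U =
  [10],
and U^T v = (15).
Solve U^T U · c = U^T v for the coefficients: c = (3/2). The projection is proj_W(v) = U c.
Check: (v - proj_W(v)) · u_1 = 0  (should be 0).
Result: proj_W(v) = (0, -9/2, -3/2).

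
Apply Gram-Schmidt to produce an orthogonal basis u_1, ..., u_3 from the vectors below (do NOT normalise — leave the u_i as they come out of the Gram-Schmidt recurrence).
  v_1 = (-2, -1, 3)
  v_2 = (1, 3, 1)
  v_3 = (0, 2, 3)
Orthogonal basis:
  u_1 = (-2, -1, 3)
  u_2 = (5/7, 20/7, 10/7)
  u_3 = (1/3, -1/6, 1/6)

Apply the Gram-Schmidt recurrence
  u_1 = v_1
  u_i = v_i − Σ_{j<i} ((v_i · u_j) / (u_j · u_j)) · u_j.

Step by step this gives:
  u_1 = (-2, -1, 3)
  u_2 = (5/7, 20/7, 10/7)
  u_3 = (1/3, -1/6, 1/6)

Orthogonality check:
  u_2 · u_1 = 0 (should be 0)
  u_3 · u_1 = 0 (should be 0)
  u_3 · u_2 = 0 (should be 0)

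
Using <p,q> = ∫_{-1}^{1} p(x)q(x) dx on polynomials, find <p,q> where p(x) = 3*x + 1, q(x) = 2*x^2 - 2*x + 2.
<p,q> = 4/3

Expand the product: p(x)·q(x) = 6*x^3 - 4*x^2 + 4*x + 2.
∫_{-1}^{1} of each monomial x^k gives [2/(k+1) if k even, 0 if k odd]. Integrating term-by-term (or equivalently evaluating the antiderivative F(x) = 3*x^4/2 - 4*x^3/3 + 2*x^2 + 2*x at the endpoints):
  F(1) − F(−1) = 25/6 − (17/6) = 4/3.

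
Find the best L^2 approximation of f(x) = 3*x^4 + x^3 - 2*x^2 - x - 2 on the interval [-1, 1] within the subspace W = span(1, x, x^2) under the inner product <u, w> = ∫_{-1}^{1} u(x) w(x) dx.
g(x) = 4*x^2/7 - 2*x/5 - 79/35

The best approximation g ∈ W is the orthogonal projection of f onto W. Writing g = a_0 + a_1 x + a_2 x^2, the coefficients solve the normal equations G · a = b where
  G_{ij} = <φ_i, φ_j> and b_i = <f, φ_i>, with φ_0 = 1, φ_1 = x, φ_2 = x^2.
G =
  [2, 0, 2/3]
  [0, 2/3, 0]
  [2/3, 0, 2/5],
b = (-62/15, -4/15, -134/105).
Solving gives a_0 = -79/35, a_1 = -2/5, a_2 = 4/7, so
  g(x) = 4*x^2/7 - 2*x/5 - 79/35.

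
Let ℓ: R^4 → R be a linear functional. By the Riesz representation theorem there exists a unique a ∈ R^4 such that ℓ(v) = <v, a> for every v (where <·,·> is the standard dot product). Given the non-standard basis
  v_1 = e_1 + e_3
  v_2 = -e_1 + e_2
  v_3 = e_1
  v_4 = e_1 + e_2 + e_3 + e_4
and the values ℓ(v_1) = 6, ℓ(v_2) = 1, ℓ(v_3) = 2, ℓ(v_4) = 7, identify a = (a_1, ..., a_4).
a = (2, 3, 4, -2)

Write a = (a_1, ..., a_4) in the standard basis. For each basis vector v_i, ℓ(v_i) = <v_i, a> is a linear equation in the a_j's. Collect the n equations into a matrix system V a = ℓ, where row i of V is v_i (expressed in the standard basis). Since V is invertible (lower-triangular with 1s on the diagonal, up to permutation), solve by back-substitution:
  V =
[[1, 0, 1, 0],
 [-1, 1, 0, 0],
 [1, 0, 0, 0],
 [1, 1, 1, 1]]
  V a = (6, 1, 2, 7)
Solving gives a = (2, 3, 4, -2).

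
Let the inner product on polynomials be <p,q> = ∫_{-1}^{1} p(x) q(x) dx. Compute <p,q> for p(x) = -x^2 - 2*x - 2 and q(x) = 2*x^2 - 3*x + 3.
<p,q> = -202/15

Expand the product: p(x)·q(x) = -2*x^4 - x^3 - x^2 - 6.
∫_{-1}^{1} of each monomial x^k gives [2/(k+1) if k even, 0 if k odd]. Integrating term-by-term (or equivalently evaluating the antiderivative F(x) = -2*x^5/5 - x^4/4 - x^3/3 - 6*x at the endpoints):
  F(1) − F(−1) = -419/60 − (389/60) = -202/15.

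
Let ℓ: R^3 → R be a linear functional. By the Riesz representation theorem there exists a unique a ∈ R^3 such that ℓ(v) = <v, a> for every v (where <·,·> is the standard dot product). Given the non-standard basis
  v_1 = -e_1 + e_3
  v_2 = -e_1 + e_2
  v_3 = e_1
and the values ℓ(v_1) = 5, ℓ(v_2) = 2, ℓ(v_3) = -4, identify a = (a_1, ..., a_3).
a = (-4, -2, 1)

Write a = (a_1, ..., a_3) in the standard basis. For each basis vector v_i, ℓ(v_i) = <v_i, a> is a linear equation in the a_j's. Collect the n equations into a matrix system V a = ℓ, where row i of V is v_i (expressed in the standard basis). Since V is invertible (lower-triangular with 1s on the diagonal, up to permutation), solve by back-substitution:
  V =
[[-1, 0, 1],
 [-1, 1, 0],
 [1, 0, 0]]
  V a = (5, 2, -4)
Solving gives a = (-4, -2, 1).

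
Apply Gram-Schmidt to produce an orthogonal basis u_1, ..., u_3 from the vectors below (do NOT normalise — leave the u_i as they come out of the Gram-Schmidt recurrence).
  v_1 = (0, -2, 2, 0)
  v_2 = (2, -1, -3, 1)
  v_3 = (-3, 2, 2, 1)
Orthogonal basis:
  u_1 = (0, -2, 2, 0)
  u_2 = (2, -2, -2, 1)
  u_3 = (-1, 0, 0, 2)

Apply the Gram-Schmidt recurrence
  u_1 = v_1
  u_i = v_i − Σ_{j<i} ((v_i · u_j) / (u_j · u_j)) · u_j.

Step by step this gives:
  u_1 = (0, -2, 2, 0)
  u_2 = (2, -2, -2, 1)
  u_3 = (-1, 0, 0, 2)

Orthogonality check:
  u_2 · u_1 = 0 (should be 0)
  u_3 · u_1 = 0 (should be 0)
  u_3 · u_2 = 0 (should be 0)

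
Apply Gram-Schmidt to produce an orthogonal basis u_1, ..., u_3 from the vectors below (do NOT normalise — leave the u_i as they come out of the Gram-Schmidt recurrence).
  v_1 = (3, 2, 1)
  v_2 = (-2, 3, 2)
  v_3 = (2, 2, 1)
Orthogonal basis:
  u_1 = (3, 2, 1)
  u_2 = (-17/7, 19/7, 13/7)
  u_3 = (-1/234, 4/117, -1/18)

Apply the Gram-Schmidt recurrence
  u_1 = v_1
  u_i = v_i − Σ_{j<i} ((v_i · u_j) / (u_j · u_j)) · u_j.

Step by step this gives:
  u_1 = (3, 2, 1)
  u_2 = (-17/7, 19/7, 13/7)
  u_3 = (-1/234, 4/117, -1/18)

Orthogonality check:
  u_2 · u_1 = 0 (should be 0)
  u_3 · u_1 = 0 (should be 0)
  u_3 · u_2 = 0 (should be 0)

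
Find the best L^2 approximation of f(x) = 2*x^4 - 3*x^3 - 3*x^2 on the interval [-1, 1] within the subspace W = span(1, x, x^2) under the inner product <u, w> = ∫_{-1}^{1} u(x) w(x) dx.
g(x) = -9*x^2/7 - 9*x/5 - 6/35

The best approximation g ∈ W is the orthogonal projection of f onto W. Writing g = a_0 + a_1 x + a_2 x^2, the coefficients solve the normal equations G · a = b where
  G_{ij} = <φ_i, φ_j> and b_i = <f, φ_i>, with φ_0 = 1, φ_1 = x, φ_2 = x^2.
G =
  [2, 0, 2/3]
  [0, 2/3, 0]
  [2/3, 0, 2/5],
b = (-6/5, -6/5, -22/35).
Solving gives a_0 = -6/35, a_1 = -9/5, a_2 = -9/7, so
  g(x) = -9*x^2/7 - 9*x/5 - 6/35.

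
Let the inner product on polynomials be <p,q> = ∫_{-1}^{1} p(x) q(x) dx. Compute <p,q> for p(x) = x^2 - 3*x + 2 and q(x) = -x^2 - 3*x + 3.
<p,q> = 274/15

Expand the product: p(x)·q(x) = -x^4 + 10*x^2 - 15*x + 6.
∫_{-1}^{1} of each monomial x^k gives [2/(k+1) if k even, 0 if k odd]. Integrating term-by-term (or equivalently evaluating the antiderivative F(x) = -x^5/5 + 10*x^3/3 - 15*x^2/2 + 6*x at the endpoints):
  F(1) − F(−1) = 49/30 − (-499/30) = 274/15.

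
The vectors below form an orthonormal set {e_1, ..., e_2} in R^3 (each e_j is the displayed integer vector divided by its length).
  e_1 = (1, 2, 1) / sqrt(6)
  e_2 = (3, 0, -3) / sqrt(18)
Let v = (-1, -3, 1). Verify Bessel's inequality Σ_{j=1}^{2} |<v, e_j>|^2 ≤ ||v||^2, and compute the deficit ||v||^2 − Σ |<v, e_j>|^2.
Σ |<v, e_j>|^2 = 8; ||v||^2 = 11; deficit = 3

Write each e_j = u_j / sqrt(<u_j, u_j>) where u_j is the displayed integer vector. Then <v, e_j> = <v, u_j> / sqrt(<u_j, u_j>), so |<v, e_j>|^2 = <v, u_j>^2 / <u_j, u_j>.
Coefficients: <v, e_1> = -6/sqrt(6), <v, e_2> = -6/sqrt(18).
Square and sum: Σ |<v, e_j>|^2 = 8.
Compute ||v||^2 = v·v = 11.
Deficit = 11 − 8 = 3 ≥ 0, confirming Bessel's inequality. (The deficit equals ||v − Σ <v,e_j> e_j||^2, the squared distance from v to span{e_j}.)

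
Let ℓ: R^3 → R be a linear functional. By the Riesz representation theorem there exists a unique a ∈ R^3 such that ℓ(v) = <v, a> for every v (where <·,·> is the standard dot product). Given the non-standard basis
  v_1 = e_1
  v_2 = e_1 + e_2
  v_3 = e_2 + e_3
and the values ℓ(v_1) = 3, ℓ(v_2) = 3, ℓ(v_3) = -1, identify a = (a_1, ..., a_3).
a = (3, 0, -1)

Write a = (a_1, ..., a_3) in the standard basis. For each basis vector v_i, ℓ(v_i) = <v_i, a> is a linear equation in the a_j's. Collect the n equations into a matrix system V a = ℓ, where row i of V is v_i (expressed in the standard basis). Since V is invertible (lower-triangular with 1s on the diagonal, up to permutation), solve by back-substitution:
  V =
[[1, 0, 0],
 [1, 1, 0],
 [0, 1, 1]]
  V a = (3, 3, -1)
Solving gives a = (3, 0, -1).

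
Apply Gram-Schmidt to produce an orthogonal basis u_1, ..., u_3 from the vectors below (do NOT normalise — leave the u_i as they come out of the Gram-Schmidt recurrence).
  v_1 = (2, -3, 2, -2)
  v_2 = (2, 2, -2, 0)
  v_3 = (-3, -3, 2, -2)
Orthogonal basis:
  u_1 = (2, -3, 2, -2)
  u_2 = (18/7, 8/7, -10/7, -4/7)
  u_3 = (-5/6, 0, -5/6, -5/3)

Apply the Gram-Schmidt recurrence
  u_1 = v_1
  u_i = v_i − Σ_{j<i} ((v_i · u_j) / (u_j · u_j)) · u_j.

Step by step this gives:
  u_1 = (2, -3, 2, -2)
  u_2 = (18/7, 8/7, -10/7, -4/7)
  u_3 = (-5/6, 0, -5/6, -5/3)

Orthogonality check:
  u_2 · u_1 = 0 (should be 0)
  u_3 · u_1 = 0 (should be 0)
  u_3 · u_2 = 0 (should be 0)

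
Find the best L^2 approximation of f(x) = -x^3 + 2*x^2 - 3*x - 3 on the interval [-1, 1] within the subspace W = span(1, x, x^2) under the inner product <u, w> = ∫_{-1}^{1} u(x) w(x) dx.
g(x) = 2*x^2 - 18*x/5 - 3

The best approximation g ∈ W is the orthogonal projection of f onto W. Writing g = a_0 + a_1 x + a_2 x^2, the coefficients solve the normal equations G · a = b where
  G_{ij} = <φ_i, φ_j> and b_i = <f, φ_i>, with φ_0 = 1, φ_1 = x, φ_2 = x^2.
G =
  [2, 0, 2/3]
  [0, 2/3, 0]
  [2/3, 0, 2/5],
b = (-14/3, -12/5, -6/5).
Solving gives a_0 = -3, a_1 = -18/5, a_2 = 2, so
  g(x) = 2*x^2 - 18*x/5 - 3.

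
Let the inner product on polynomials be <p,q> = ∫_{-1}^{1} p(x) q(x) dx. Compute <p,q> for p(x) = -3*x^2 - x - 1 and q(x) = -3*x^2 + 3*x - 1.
<p,q> = 38/5

Expand the product: p(x)·q(x) = 9*x^4 - 6*x^3 + 3*x^2 - 2*x + 1.
∫_{-1}^{1} of each monomial x^k gives [2/(k+1) if k even, 0 if k odd]. Integrating term-by-term (or equivalently evaluating the antiderivative F(x) = 9*x^5/5 - 3*x^4/2 + x^3 - x^2 + x at the endpoints):
  F(1) − F(−1) = 13/10 − (-63/10) = 38/5.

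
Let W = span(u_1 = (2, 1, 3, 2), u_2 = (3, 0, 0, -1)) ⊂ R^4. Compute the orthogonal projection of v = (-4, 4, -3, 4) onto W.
proj_W(v) = (-194/41, 7/82, 21/82, 74/41)

Set up U = [u_1 | ... | u_2] ∈ R^(4×2). The projector onto W = col(U) is P = U (U^T U)^(-1) U^T.
Compute U^T U =
  [18, 4]
  [4, 10],
and U^T v = (-5, -16).
Solve U^T U · c = U^T v for the coefficients: c = (7/82, -67/41). The projection is proj_W(v) = U c.
Check: (v - proj_W(v)) · u_1 = 0  (should be 0).
Check: (v - proj_W(v)) · u_2 = 0  (should be 0).
Result: proj_W(v) = (-194/41, 7/82, 21/82, 74/41).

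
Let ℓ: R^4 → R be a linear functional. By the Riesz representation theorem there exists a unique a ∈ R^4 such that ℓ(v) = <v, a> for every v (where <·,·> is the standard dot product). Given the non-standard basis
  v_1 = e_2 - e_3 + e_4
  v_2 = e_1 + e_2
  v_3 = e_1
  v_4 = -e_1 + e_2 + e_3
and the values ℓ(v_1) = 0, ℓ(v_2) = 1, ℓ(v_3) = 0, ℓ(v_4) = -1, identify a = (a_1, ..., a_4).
a = (0, 1, -2, -3)

Write a = (a_1, ..., a_4) in the standard basis. For each basis vector v_i, ℓ(v_i) = <v_i, a> is a linear equation in the a_j's. Collect the n equations into a matrix system V a = ℓ, where row i of V is v_i (expressed in the standard basis). Since V is invertible (lower-triangular with 1s on the diagonal, up to permutation), solve by back-substitution:
  V =
[[0, 1, -1, 1],
 [1, 1, 0, 0],
 [1, 0, 0, 0],
 [-1, 1, 1, 0]]
  V a = (0, 1, 0, -1)
Solving gives a = (0, 1, -2, -3).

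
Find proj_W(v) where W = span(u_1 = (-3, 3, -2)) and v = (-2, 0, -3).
proj_W(v) = (-18/11, 18/11, -12/11)

Set up U = [u_1 | ... | u_1] ∈ R^(3×1). The projector onto W = col(U) is P = U (U^T U)^(-1) U^T.
Compute U^T U =
  [22],
and U^T v = (12).
Solve U^T U · c = U^T v for the coefficients: c = (6/11). The projection is proj_W(v) = U c.
Check: (v - proj_W(v)) · u_1 = 0  (should be 0).
Result: proj_W(v) = (-18/11, 18/11, -12/11).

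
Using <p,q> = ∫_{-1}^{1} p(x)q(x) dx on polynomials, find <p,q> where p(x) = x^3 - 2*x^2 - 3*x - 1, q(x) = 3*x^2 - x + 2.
<p,q> = -142/15

Expand the product: p(x)·q(x) = 3*x^5 - 7*x^4 - 5*x^3 - 4*x^2 - 5*x - 2.
∫_{-1}^{1} of each monomial x^k gives [2/(k+1) if k even, 0 if k odd]. Integrating term-by-term (or equivalently evaluating the antiderivative F(x) = x^6/2 - 7*x^5/5 - 5*x^4/4 - 4*x^3/3 - 5*x^2/2 - 2*x at the endpoints):
  F(1) − F(−1) = -479/60 − (89/60) = -142/15.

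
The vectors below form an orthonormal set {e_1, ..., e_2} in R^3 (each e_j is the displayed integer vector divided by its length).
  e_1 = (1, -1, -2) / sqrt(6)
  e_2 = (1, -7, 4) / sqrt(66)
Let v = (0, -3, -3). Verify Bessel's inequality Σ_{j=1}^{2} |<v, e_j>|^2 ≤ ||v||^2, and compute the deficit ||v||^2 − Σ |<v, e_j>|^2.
Σ |<v, e_j>|^2 = 162/11; ||v||^2 = 18; deficit = 36/11

Write each e_j = u_j / sqrt(<u_j, u_j>) where u_j is the displayed integer vector. Then <v, e_j> = <v, u_j> / sqrt(<u_j, u_j>), so |<v, e_j>|^2 = <v, u_j>^2 / <u_j, u_j>.
Coefficients: <v, e_1> = 9/sqrt(6), <v, e_2> = 9/sqrt(66).
Square and sum: Σ |<v, e_j>|^2 = 162/11.
Compute ||v||^2 = v·v = 18.
Deficit = 18 − 162/11 = 36/11 ≥ 0, confirming Bessel's inequality. (The deficit equals ||v − Σ <v,e_j> e_j||^2, the squared distance from v to span{e_j}.)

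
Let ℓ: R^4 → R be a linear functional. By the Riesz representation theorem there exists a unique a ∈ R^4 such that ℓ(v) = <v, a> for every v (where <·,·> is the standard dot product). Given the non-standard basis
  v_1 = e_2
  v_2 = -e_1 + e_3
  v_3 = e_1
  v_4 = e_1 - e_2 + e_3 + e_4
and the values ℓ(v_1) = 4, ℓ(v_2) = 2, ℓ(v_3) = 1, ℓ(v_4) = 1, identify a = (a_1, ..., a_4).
a = (1, 4, 3, 1)

Write a = (a_1, ..., a_4) in the standard basis. For each basis vector v_i, ℓ(v_i) = <v_i, a> is a linear equation in the a_j's. Collect the n equations into a matrix system V a = ℓ, where row i of V is v_i (expressed in the standard basis). Since V is invertible (lower-triangular with 1s on the diagonal, up to permutation), solve by back-substitution:
  V =
[[0, 1, 0, 0],
 [-1, 0, 1, 0],
 [1, 0, 0, 0],
 [1, -1, 1, 1]]
  V a = (4, 2, 1, 1)
Solving gives a = (1, 4, 3, 1).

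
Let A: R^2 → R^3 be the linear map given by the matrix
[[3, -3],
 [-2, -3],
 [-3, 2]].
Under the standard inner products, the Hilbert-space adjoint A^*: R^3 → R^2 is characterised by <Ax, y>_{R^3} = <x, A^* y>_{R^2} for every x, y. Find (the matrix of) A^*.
A^* = A^T =
[[3, -2, -3],
 [-3, -3, 2]]

For real matrices with standard dot products, the defining identity <Ax, y> = <x, A^* y> gives (Ax)^T y = x^T (A^*) y, i.e. x^T A^T y = x^T (A^*) y. Since this holds for all x, y, we must have A^* = A^T. Therefore
A^* =
[[3, -2, -3],
 [-3, -3, 2]].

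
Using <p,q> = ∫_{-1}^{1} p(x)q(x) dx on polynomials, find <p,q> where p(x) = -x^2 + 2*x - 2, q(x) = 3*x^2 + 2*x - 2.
<p,q> = 34/5

Expand the product: p(x)·q(x) = -3*x^4 + 4*x^3 - 8*x + 4.
∫_{-1}^{1} of each monomial x^k gives [2/(k+1) if k even, 0 if k odd]. Integrating term-by-term (or equivalently evaluating the antiderivative F(x) = -3*x^5/5 + x^4 - 4*x^2 + 4*x at the endpoints):
  F(1) − F(−1) = 2/5 − (-32/5) = 34/5.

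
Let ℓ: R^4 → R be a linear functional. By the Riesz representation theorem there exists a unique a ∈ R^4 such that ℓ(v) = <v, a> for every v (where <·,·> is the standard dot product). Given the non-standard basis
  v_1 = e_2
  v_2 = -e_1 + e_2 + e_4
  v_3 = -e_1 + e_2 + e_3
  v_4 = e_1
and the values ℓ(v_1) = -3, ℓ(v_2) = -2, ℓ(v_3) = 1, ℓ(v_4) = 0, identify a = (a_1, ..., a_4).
a = (0, -3, 4, 1)

Write a = (a_1, ..., a_4) in the standard basis. For each basis vector v_i, ℓ(v_i) = <v_i, a> is a linear equation in the a_j's. Collect the n equations into a matrix system V a = ℓ, where row i of V is v_i (expressed in the standard basis). Since V is invertible (lower-triangular with 1s on the diagonal, up to permutation), solve by back-substitution:
  V =
[[0, 1, 0, 0],
 [-1, 1, 0, 1],
 [-1, 1, 1, 0],
 [1, 0, 0, 0]]
  V a = (-3, -2, 1, 0)
Solving gives a = (0, -3, 4, 1).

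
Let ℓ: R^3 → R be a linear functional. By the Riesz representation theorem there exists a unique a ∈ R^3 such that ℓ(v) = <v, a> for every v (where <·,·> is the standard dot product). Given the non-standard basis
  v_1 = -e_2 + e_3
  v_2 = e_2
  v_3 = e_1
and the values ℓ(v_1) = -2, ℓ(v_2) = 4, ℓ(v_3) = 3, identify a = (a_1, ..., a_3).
a = (3, 4, 2)

Write a = (a_1, ..., a_3) in the standard basis. For each basis vector v_i, ℓ(v_i) = <v_i, a> is a linear equation in the a_j's. Collect the n equations into a matrix system V a = ℓ, where row i of V is v_i (expressed in the standard basis). Since V is invertible (lower-triangular with 1s on the diagonal, up to permutation), solve by back-substitution:
  V =
[[0, -1, 1],
 [0, 1, 0],
 [1, 0, 0]]
  V a = (-2, 4, 3)
Solving gives a = (3, 4, 2).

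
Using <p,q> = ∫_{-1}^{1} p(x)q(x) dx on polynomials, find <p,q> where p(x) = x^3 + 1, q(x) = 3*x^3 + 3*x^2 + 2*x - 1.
<p,q> = 58/35

Expand the product: p(x)·q(x) = 3*x^6 + 3*x^5 + 2*x^4 + 2*x^3 + 3*x^2 + 2*x - 1.
∫_{-1}^{1} of each monomial x^k gives [2/(k+1) if k even, 0 if k odd]. Integrating term-by-term (or equivalently evaluating the antiderivative F(x) = 3*x^7/7 + x^6/2 + 2*x^5/5 + x^4/2 + x^3 + x^2 - x at the endpoints):
  F(1) − F(−1) = 99/35 − (41/35) = 58/35.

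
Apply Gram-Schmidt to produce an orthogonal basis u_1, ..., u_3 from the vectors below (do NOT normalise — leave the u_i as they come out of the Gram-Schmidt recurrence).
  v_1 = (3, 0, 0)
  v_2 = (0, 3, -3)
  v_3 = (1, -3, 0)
Orthogonal basis:
  u_1 = (3, 0, 0)
  u_2 = (0, 3, -3)
  u_3 = (0, -3/2, -3/2)

Apply the Gram-Schmidt recurrence
  u_1 = v_1
  u_i = v_i − Σ_{j<i} ((v_i · u_j) / (u_j · u_j)) · u_j.

Step by step this gives:
  u_1 = (3, 0, 0)
  u_2 = (0, 3, -3)
  u_3 = (0, -3/2, -3/2)

Orthogonality check:
  u_2 · u_1 = 0 (should be 0)
  u_3 · u_1 = 0 (should be 0)
  u_3 · u_2 = 0 (should be 0)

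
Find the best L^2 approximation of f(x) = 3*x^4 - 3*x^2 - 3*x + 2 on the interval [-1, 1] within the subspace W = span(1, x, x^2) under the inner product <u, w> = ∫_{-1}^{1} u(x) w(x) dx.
g(x) = -3*x^2/7 - 3*x + 61/35

The best approximation g ∈ W is the orthogonal projection of f onto W. Writing g = a_0 + a_1 x + a_2 x^2, the coefficients solve the normal equations G · a = b where
  G_{ij} = <φ_i, φ_j> and b_i = <f, φ_i>, with φ_0 = 1, φ_1 = x, φ_2 = x^2.
G =
  [2, 0, 2/3]
  [0, 2/3, 0]
  [2/3, 0, 2/5],
b = (16/5, -2, 104/105).
Solving gives a_0 = 61/35, a_1 = -3, a_2 = -3/7, so
  g(x) = -3*x^2/7 - 3*x + 61/35.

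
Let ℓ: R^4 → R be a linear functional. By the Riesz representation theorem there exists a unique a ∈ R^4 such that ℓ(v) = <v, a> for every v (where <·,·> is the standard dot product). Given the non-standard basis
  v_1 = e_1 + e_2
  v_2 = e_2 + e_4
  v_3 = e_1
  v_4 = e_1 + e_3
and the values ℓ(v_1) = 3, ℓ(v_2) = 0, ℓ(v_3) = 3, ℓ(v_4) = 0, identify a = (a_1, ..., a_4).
a = (3, 0, -3, 0)

Write a = (a_1, ..., a_4) in the standard basis. For each basis vector v_i, ℓ(v_i) = <v_i, a> is a linear equation in the a_j's. Collect the n equations into a matrix system V a = ℓ, where row i of V is v_i (expressed in the standard basis). Since V is invertible (lower-triangular with 1s on the diagonal, up to permutation), solve by back-substitution:
  V =
[[1, 1, 0, 0],
 [0, 1, 0, 1],
 [1, 0, 0, 0],
 [1, 0, 1, 0]]
  V a = (3, 0, 3, 0)
Solving gives a = (3, 0, -3, 0).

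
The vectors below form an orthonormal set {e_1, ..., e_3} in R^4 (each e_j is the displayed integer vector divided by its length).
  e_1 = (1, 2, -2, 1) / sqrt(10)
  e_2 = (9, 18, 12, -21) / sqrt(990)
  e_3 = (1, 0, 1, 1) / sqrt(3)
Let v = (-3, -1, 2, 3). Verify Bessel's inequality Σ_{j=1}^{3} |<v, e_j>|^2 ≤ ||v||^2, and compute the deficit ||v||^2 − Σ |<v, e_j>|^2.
Σ |<v, e_j>|^2 = 398/33; ||v||^2 = 23; deficit = 361/33

Write each e_j = u_j / sqrt(<u_j, u_j>) where u_j is the displayed integer vector. Then <v, e_j> = <v, u_j> / sqrt(<u_j, u_j>), so |<v, e_j>|^2 = <v, u_j>^2 / <u_j, u_j>.
Coefficients: <v, e_1> = -6/sqrt(10), <v, e_2> = -84/sqrt(990), <v, e_3> = 2/sqrt(3).
Square and sum: Σ |<v, e_j>|^2 = 398/33.
Compute ||v||^2 = v·v = 23.
Deficit = 23 − 398/33 = 361/33 ≥ 0, confirming Bessel's inequality. (The deficit equals ||v − Σ <v,e_j> e_j||^2, the squared distance from v to span{e_j}.)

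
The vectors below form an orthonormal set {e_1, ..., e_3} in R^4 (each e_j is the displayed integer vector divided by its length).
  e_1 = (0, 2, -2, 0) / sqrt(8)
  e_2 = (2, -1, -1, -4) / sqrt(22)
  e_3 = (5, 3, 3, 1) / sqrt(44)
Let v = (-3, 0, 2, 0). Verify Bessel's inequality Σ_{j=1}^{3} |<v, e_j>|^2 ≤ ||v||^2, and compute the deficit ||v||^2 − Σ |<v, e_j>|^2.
Σ |<v, e_j>|^2 = 27/4; ||v||^2 = 13; deficit = 25/4

Write each e_j = u_j / sqrt(<u_j, u_j>) where u_j is the displayed integer vector. Then <v, e_j> = <v, u_j> / sqrt(<u_j, u_j>), so |<v, e_j>|^2 = <v, u_j>^2 / <u_j, u_j>.
Coefficients: <v, e_1> = -4/sqrt(8), <v, e_2> = -8/sqrt(22), <v, e_3> = -9/sqrt(44).
Square and sum: Σ |<v, e_j>|^2 = 27/4.
Compute ||v||^2 = v·v = 13.
Deficit = 13 − 27/4 = 25/4 ≥ 0, confirming Bessel's inequality. (The deficit equals ||v − Σ <v,e_j> e_j||^2, the squared distance from v to span{e_j}.)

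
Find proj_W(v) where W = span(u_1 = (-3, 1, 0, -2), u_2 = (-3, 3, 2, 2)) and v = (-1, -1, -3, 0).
proj_W(v) = (0, -2/3, -2/3, -4/3)

Set up U = [u_1 | ... | u_2] ∈ R^(4×2). The projector onto W = col(U) is P = U (U^T U)^(-1) U^T.
Compute U^T U =
  [14, 8]
  [8, 26],
and U^T v = (2, -6).
Solve U^T U · c = U^T v for the coefficients: c = (1/3, -1/3). The projection is proj_W(v) = U c.
Check: (v - proj_W(v)) · u_1 = 0  (should be 0).
Check: (v - proj_W(v)) · u_2 = 0  (should be 0).
Result: proj_W(v) = (0, -2/3, -2/3, -4/3).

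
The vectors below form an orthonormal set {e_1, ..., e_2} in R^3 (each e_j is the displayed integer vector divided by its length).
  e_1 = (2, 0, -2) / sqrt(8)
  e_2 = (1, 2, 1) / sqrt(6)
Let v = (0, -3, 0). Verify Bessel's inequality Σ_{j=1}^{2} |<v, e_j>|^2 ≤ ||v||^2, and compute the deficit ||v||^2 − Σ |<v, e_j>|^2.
Σ |<v, e_j>|^2 = 6; ||v||^2 = 9; deficit = 3

Write each e_j = u_j / sqrt(<u_j, u_j>) where u_j is the displayed integer vector. Then <v, e_j> = <v, u_j> / sqrt(<u_j, u_j>), so |<v, e_j>|^2 = <v, u_j>^2 / <u_j, u_j>.
Coefficients: <v, e_1> = 0/sqrt(8), <v, e_2> = -6/sqrt(6).
Square and sum: Σ |<v, e_j>|^2 = 6.
Compute ||v||^2 = v·v = 9.
Deficit = 9 − 6 = 3 ≥ 0, confirming Bessel's inequality. (The deficit equals ||v − Σ <v,e_j> e_j||^2, the squared distance from v to span{e_j}.)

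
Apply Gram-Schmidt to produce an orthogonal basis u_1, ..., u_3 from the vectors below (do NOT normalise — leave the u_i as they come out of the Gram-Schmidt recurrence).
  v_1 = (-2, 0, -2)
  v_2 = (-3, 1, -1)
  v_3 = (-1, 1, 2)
Orthogonal basis:
  u_1 = (-2, 0, -2)
  u_2 = (-1, 1, 1)
  u_3 = (-1/6, -1/3, 1/6)

Apply the Gram-Schmidt recurrence
  u_1 = v_1
  u_i = v_i − Σ_{j<i} ((v_i · u_j) / (u_j · u_j)) · u_j.

Step by step this gives:
  u_1 = (-2, 0, -2)
  u_2 = (-1, 1, 1)
  u_3 = (-1/6, -1/3, 1/6)

Orthogonality check:
  u_2 · u_1 = 0 (should be 0)
  u_3 · u_1 = 0 (should be 0)
  u_3 · u_2 = 0 (should be 0)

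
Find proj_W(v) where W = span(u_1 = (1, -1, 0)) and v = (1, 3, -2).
proj_W(v) = (-1, 1, 0)

Set up U = [u_1 | ... | u_1] ∈ R^(3×1). The projector onto W = col(U) is P = U (U^T U)^(-1) U^T.
Compute U^T U =
  [2],
and U^T v = (-2).
Solve U^T U · c = U^T v for the coefficients: c = (-1). The projection is proj_W(v) = U c.
Check: (v - proj_W(v)) · u_1 = 0  (should be 0).
Result: proj_W(v) = (-1, 1, 0).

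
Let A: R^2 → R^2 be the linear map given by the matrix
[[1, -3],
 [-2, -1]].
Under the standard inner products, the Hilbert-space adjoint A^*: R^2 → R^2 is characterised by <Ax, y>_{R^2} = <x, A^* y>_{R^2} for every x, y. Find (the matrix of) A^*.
A^* = A^T =
[[1, -2],
 [-3, -1]]

For real matrices with standard dot products, the defining identity <Ax, y> = <x, A^* y> gives (Ax)^T y = x^T (A^*) y, i.e. x^T A^T y = x^T (A^*) y. Since this holds for all x, y, we must have A^* = A^T. Therefore
A^* =
[[1, -2],
 [-3, -1]].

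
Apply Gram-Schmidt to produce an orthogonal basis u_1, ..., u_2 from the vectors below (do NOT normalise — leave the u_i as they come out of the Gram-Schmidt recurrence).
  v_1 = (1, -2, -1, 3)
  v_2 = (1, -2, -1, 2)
Orthogonal basis:
  u_1 = (1, -2, -1, 3)
  u_2 = (1/5, -2/5, -1/5, -2/5)

Apply the Gram-Schmidt recurrence
  u_1 = v_1
  u_i = v_i − Σ_{j<i} ((v_i · u_j) / (u_j · u_j)) · u_j.

Step by step this gives:
  u_1 = (1, -2, -1, 3)
  u_2 = (1/5, -2/5, -1/5, -2/5)

Orthogonality check:
  u_2 · u_1 = 0 (should be 0)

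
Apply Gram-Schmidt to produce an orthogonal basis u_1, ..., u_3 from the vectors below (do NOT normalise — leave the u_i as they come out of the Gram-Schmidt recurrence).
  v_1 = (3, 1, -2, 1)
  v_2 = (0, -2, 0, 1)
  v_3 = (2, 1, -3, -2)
Orthogonal basis:
  u_1 = (3, 1, -2, 1)
  u_2 = (1/5, -29/15, -2/15, 16/15)
  u_3 = (-5/74, -75/74, -60/37, -75/37)

Apply the Gram-Schmidt recurrence
  u_1 = v_1
  u_i = v_i − Σ_{j<i} ((v_i · u_j) / (u_j · u_j)) · u_j.

Step by step this gives:
  u_1 = (3, 1, -2, 1)
  u_2 = (1/5, -29/15, -2/15, 16/15)
  u_3 = (-5/74, -75/74, -60/37, -75/37)

Orthogonality check:
  u_2 · u_1 = 0 (should be 0)
  u_3 · u_1 = 0 (should be 0)
  u_3 · u_2 = 0 (should be 0)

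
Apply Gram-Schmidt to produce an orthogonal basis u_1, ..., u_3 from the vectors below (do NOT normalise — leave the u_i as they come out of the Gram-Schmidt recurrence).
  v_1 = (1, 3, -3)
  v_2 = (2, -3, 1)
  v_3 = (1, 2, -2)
Orthogonal basis:
  u_1 = (1, 3, -3)
  u_2 = (48/19, -27/19, -11/19)
  u_3 = (6/83, 7/83, 9/83)

Apply the Gram-Schmidt recurrence
  u_1 = v_1
  u_i = v_i − Σ_{j<i} ((v_i · u_j) / (u_j · u_j)) · u_j.

Step by step this gives:
  u_1 = (1, 3, -3)
  u_2 = (48/19, -27/19, -11/19)
  u_3 = (6/83, 7/83, 9/83)

Orthogonality check:
  u_2 · u_1 = 0 (should be 0)
  u_3 · u_1 = 0 (should be 0)
  u_3 · u_2 = 0 (should be 0)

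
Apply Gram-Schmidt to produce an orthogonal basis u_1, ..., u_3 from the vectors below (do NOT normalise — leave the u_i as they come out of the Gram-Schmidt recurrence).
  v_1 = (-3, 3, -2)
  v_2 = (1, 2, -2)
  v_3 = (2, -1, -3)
Orthogonal basis:
  u_1 = (-3, 3, -2)
  u_2 = (43/22, 23/22, -15/11)
  u_3 = (-62/149, -248/149, -279/149)

Apply the Gram-Schmidt recurrence
  u_1 = v_1
  u_i = v_i − Σ_{j<i} ((v_i · u_j) / (u_j · u_j)) · u_j.

Step by step this gives:
  u_1 = (-3, 3, -2)
  u_2 = (43/22, 23/22, -15/11)
  u_3 = (-62/149, -248/149, -279/149)

Orthogonality check:
  u_2 · u_1 = 0 (should be 0)
  u_3 · u_1 = 0 (should be 0)
  u_3 · u_2 = 0 (should be 0)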